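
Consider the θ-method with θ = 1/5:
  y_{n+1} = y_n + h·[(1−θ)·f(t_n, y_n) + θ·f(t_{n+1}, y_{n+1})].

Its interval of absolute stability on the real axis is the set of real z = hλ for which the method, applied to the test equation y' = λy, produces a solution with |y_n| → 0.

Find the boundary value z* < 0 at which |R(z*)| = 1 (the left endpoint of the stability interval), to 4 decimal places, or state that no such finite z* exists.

Test eqn y'=λy, z=hλ:
  y_{n+1} = y_n + z·[4/5·y_n + 1/5·y_{n+1}] ⇒ (1 − 1/5z)y_{n+1} = (1 + 4/5z)y_n
  so R(z) = (1 + 4/5z)/(1 − 1/5z).

Solve |R(x)|<1 on ℝ⁻.
x=-1.12: |R|=0.0850
R=−1: 1+4/5x = −1+1/5x ⇒ -3/5x=2 ⇒ x=2/(-3/5)=-3.3333
Confirm numerically:
  x=-2.672: |R|=0.74140 <1
  x=-2.508: |R|=0.67022 <1
  x=-2.224: |R|=0.53931 <1
  x=-3.747: |R|=1.14188 >1
  x=-3.710: |R|=1.12974 >1
So |R|<1 on (-3.3333, 0).

left endpoint -3.3333.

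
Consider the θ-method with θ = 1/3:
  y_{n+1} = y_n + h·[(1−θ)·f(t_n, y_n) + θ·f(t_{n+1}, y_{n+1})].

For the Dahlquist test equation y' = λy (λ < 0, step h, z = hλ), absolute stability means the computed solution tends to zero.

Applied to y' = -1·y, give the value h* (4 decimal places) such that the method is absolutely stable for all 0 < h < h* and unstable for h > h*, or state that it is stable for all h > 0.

Test eqn y'=λy, z=hλ:
  y_{n+1} = y_n + z·[2/3·y_n + 1/3·y_{n+1}] ⇒ (1 − 1/3z)y_{n+1} = (1 + 2/3z)y_n
  so R(z) = (1 + 2/3z)/(1 − 1/3z).

Find x<0 with |R(x)|<1.
x=-0.42: |R|=0.6316
R=−1: 1+2/3x = −1+1/3x ⇒ -1/3x=2 ⇒ x=2/(-1/3)=-6.0000
Confirm numerically:
  x=-5.911: |R|=0.99001 <1
  x=-3.697: |R|=0.65611 <1
  x=-3.139: |R|=0.53396 <1
  x=-2.585: |R|=0.38854 <1
  x=-6.277: |R|=1.02986 >1
  x=-6.159: |R|=1.01736 >1
  x=-6.057: |R|=1.00629 >1
Interval (-6.0000, 0).

(-6.0000,0); λ=-1 ⇒ h* = (6)/1 = 6.0000.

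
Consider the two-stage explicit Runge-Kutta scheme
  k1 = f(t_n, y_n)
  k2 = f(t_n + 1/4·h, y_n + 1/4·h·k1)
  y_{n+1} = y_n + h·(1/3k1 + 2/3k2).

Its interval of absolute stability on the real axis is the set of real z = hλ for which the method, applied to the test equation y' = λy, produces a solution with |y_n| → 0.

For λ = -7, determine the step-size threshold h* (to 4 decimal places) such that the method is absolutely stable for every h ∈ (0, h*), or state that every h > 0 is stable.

(-6.0000,0); λ=-7 ⇒ h* = (6)/7 = 0.8571.

Set f=λy, z=hλ:
  k1=λy_n ⇒ h·k1=z·y_n;  k2=λ(1+1/4z)y_n ⇒ h·k2=z(1+1/4z)y_n
  y_{n+1}/y_n = 1 + 1/3z + 2/3z(1+1/4z) = 1 + z + 1/6z²
  so R(z) = 1 + z + 1/6z².

Find x<0 with |R(x)|<1.
x=-0.51: |R|=0.5333
R=1: x+1/6x²=0 ⇒ x=−6=-6.0000; min R=1−1/(4·1/6)=-0.5000>−1
Confirm numerically:
  x=-4.360: |R|=0.19173 <1
  x=-3.721: |R|=0.41336 <1
  x=-2.734: |R|=0.48821 <1
  x=-2.409: |R|=0.44179 <1
  x=-6.421: |R|=1.45054 >1
  x=-6.419: |R|=1.44826 >1
  x=-6.218: |R|=1.22592 >1
So |R|<1 on (-6.0000, 0).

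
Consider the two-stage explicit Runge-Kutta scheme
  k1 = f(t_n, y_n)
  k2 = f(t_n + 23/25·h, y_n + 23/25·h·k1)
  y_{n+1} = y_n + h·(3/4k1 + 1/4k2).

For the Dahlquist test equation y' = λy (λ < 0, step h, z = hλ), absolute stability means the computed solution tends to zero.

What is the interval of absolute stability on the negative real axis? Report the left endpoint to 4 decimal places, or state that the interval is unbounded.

Test eqn y'=λy, z=hλ:
  k1=λy_n ⇒ h·k1=z·y_n;  k2=λ(1+23/25z)y_n ⇒ h·k2=z(1+23/25z)y_n
  y_{n+1}/y_n = 1 + 3/4z + 1/4z(1+23/25z) = 1 + z + 23/100z²
  Hence R(z) = 1 + z + 23/100z².

Solve |R(x)|<1 on ℝ⁻.
x=-0.33: |R|=0.6950
R=1: x+23/100x²=0 ⇒ x=−100/23=-4.3478; min R=1−1/(4·23/100)=-0.0870>−1
Confirm numerically:
  x=-3.668: |R|=0.42647 <1
  x=-2.912: |R|=0.03834 <1
  x=-2.796: |R|=0.00205 <1
  x=-4.649: |R|=1.32204 >1
  x=-4.537: |R|=1.19740 >1
Stable set (-4.3478, 0).

(-4.3478, 0).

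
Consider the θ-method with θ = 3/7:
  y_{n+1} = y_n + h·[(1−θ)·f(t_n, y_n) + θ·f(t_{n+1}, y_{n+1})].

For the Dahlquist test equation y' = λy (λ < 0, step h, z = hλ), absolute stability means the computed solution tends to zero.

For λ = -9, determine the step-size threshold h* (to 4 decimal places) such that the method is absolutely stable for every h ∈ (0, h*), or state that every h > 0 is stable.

On y'=λy, z=hλ:
  y_{n+1} = y_n + z·[4/7·y_n + 3/7·y_{n+1}] ⇒ (1 − 3/7z)y_{n+1} = (1 + 4/7z)y_n
  so R(z) = (1 + 4/7z)/(1 − 3/7z).

Find x<0 with |R(x)|<1.
x=-1.64: |R|=0.0369
R=−1: 1+4/7x = −1+3/7x ⇒ -1/7x=2 ⇒ x=2/(-1/7)=-14.0000
Confirm numerically:
  x=-13.493: |R|=0.98932 <1
  x=-10.650: |R|=0.91399 <1
  x=-9.371: |R|=0.86817 <1
  x=-7.107: |R|=0.75661 <1
  x=-14.354: |R|=1.00707 >1
  x=-14.269: |R|=1.00540 >1
So |R|<1 on (-14.0000, 0).

(-14.0000,0); λ=-9 ⇒ h* = (14)/9 = 1.5556.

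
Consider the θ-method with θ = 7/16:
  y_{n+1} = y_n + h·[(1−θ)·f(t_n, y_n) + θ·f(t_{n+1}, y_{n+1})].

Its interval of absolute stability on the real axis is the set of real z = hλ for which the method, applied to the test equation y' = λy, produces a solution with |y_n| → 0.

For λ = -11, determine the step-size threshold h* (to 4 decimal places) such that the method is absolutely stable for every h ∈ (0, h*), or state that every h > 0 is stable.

Test eqn y'=λy, z=hλ:
  y_{n+1} = y_n + z·[9/16·y_n + 7/16·y_{n+1}] ⇒ (1 − 7/16z)y_{n+1} = (1 + 9/16z)y_n
  Hence R(z) = (1 + 9/16z)/(1 − 7/16z).

Need |R(x)|<1, x<0.
x=-0.95: |R|=0.3289
R=−1: 1+9/16x = −1+7/16x ⇒ -1/8x=2 ⇒ x=2/(-1/8)=-16.0000
Confirm numerically:
  x=-15.634: |R|=0.99416 <1
  x=-11.853: |R|=0.91620 <1
  x=-8.607: |R|=0.80608 <1
  x=-16.324: |R|=1.00497 >1
  x=-16.130: |R|=1.00202 >1
Interval (-16.0000, 0).

(-16.0000,0); λ=-11 ⇒ h* = (16)/11 = 1.4545.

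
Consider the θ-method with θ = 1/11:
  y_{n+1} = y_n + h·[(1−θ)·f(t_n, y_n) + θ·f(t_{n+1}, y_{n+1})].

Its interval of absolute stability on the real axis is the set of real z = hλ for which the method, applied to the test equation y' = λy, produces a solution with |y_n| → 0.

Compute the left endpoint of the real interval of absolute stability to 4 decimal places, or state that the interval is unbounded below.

On y'=λy, z=hλ:
  y_{n+1} = y_n + z·[10/11·y_n + 1/11·y_{n+1}] ⇒ (1 − 1/11z)y_{n+1} = (1 + 10/11z)y_n
  R(z) = (1 + 10/11z)/(1 − 1/11z).

Boundary: |R(x)|=1, x<0.
x=-1.04: |R|=0.0498
R=−1: 1+10/11x = −1+1/11x ⇒ -9/11x=2 ⇒ x=2/(-9/11)=-2.4444
Confirm numerically:
  x=-2.170: |R|=0.81245 <1
  x=-1.333: |R|=0.18892 <1
  x=-1.206: |R|=0.08684 <1
  x=-1.147: |R|=0.03869 <1
  x=-2.863: |R|=1.27173 >1
  x=-2.810: |R|=1.23823 >1
  x=-2.732: |R|=1.18846 >1
So |R|<1 on (-2.4444, 0).

z* = -2.4444.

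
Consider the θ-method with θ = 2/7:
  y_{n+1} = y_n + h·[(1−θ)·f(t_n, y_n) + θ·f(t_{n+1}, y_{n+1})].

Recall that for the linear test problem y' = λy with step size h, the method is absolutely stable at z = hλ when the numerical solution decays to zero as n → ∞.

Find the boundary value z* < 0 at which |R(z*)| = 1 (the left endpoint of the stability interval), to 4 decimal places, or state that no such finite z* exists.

Test eqn y'=λy, z=hλ:
  y_{n+1} = y_n + z·[5/7·y_n + 2/7·y_{n+1}] ⇒ (1 − 2/7z)y_{n+1} = (1 + 5/7z)y_n
  ⇒ R(z) = (1 + 5/7z)/(1 − 2/7z).

Find x<0 with |R(x)|<1.
x=-1.21: |R|=0.1008
R=−1: 1+5/7x = −1+2/7x ⇒ -3/7x=2 ⇒ x=2/(-3/7)=-4.6667
Confirm numerically:
  x=-4.150: |R|=0.89869 <1
  x=-4.064: |R|=0.88049 <1
  x=-2.938: |R|=0.59724 <1
  x=-4.964: |R|=1.05269 >1
  x=-4.752: |R|=1.01551 >1
  x=-4.730: |R|=1.01154 >1
Stable set (-4.6667, 0).

z* = -4.6667.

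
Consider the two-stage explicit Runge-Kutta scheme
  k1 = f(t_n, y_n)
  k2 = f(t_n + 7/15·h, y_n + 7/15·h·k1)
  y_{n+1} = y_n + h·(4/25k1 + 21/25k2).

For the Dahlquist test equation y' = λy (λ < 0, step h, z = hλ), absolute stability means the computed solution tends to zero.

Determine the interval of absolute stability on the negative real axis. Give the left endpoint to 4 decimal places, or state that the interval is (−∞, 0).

Set f=λy, z=hλ:
  k1=λy_n ⇒ h·k1=z·y_n;  k2=λ(1+7/15z)y_n ⇒ h·k2=z(1+7/15z)y_n
  y_{n+1}/y_n = 1 + 4/25z + 21/25z(1+7/15z) = 1 + z + 49/125z²
  R(z) = 1 + z + 49/125z².

Solve |R(x)|<1 on ℝ⁻.
x=-0.35: |R|=0.6980
R=1: x+49/125x²=0 ⇒ x=−125/49=-2.5510; min R=1−1/(4·49/125)=0.3622>−1
Confirm numerically:
  x=-2.142: |R|=0.65656 <1
  x=-1.659: |R|=0.41989 <1
  x=-1.107: |R|=0.37338 <1
  x=-1.084: |R|=0.37662 <1
  x=-3.136: |R|=1.71912 >1
  x=-3.009: |R|=1.54020 >1
  x=-2.678: |R|=1.13330 >1
Stable set (-2.5510, 0).

(-2.5510, 0).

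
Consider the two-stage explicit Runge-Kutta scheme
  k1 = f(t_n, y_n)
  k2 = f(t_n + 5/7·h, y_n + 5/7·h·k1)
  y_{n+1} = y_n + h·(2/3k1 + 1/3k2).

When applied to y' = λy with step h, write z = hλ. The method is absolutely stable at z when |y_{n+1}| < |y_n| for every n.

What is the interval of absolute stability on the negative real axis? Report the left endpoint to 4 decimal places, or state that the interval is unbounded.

(-4.2000, 0).

Test eqn y'=λy, z=hλ:
  k1=λy_n ⇒ h·k1=z·y_n;  k2=λ(1+5/7z)y_n ⇒ h·k2=z(1+5/7z)y_n
  y_{n+1}/y_n = 1 + 2/3z + 1/3z(1+5/7z) = 1 + z + 5/21z²
  ⇒ R(z) = 1 + z + 5/21z².

Need |R(x)|<1, x<0.
x=-0.82: |R|=0.3401
R=1: x+5/21x²=0 ⇒ x=−21/5=-4.2000; min R=1−1/(4·5/21)=-0.0500>−1
Confirm numerically:
  x=-3.774: |R|=0.61721 <1
  x=-2.571: |R|=0.00282 <1
  x=-2.521: |R|=0.00780 <1
  x=-4.640: |R|=1.48610 >1
  x=-4.503: |R|=1.32486 >1
  x=-4.228: |R|=1.02819 >1
Interval (-4.2000, 0).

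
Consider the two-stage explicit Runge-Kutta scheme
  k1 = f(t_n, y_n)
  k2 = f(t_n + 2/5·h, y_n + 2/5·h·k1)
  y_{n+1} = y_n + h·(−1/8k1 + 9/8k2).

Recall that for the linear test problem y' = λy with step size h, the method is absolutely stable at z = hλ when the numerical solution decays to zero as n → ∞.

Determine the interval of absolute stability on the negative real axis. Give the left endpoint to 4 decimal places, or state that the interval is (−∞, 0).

With y'=λy (z=hλ):
  k1=λy_n ⇒ h·k1=z·y_n;  k2=λ(1+2/5z)y_n ⇒ h·k2=z(1+2/5z)y_n
  y_{n+1}/y_n = 1 − 1/8z + 9/8z(1+2/5z) = 1 + z + 9/20z²
  Hence R(z) = 1 + z + 9/20z².

Find x<0 with |R(x)|<1.
x=-1.09: |R|=0.4446
R=1: x+9/20x²=0 ⇒ x=−20/9=-2.2222; min R=1−1/(4·9/20)=0.4444>−1
Confirm numerically:
  x=-2.064: |R|=0.85304 <1
  x=-1.949: |R|=0.76037 <1
  x=-1.205: |R|=0.44841 <1
  x=-2.742: |R|=1.64135 >1
  x=-2.734: |R|=1.62964 >1
  x=-2.307: |R|=1.08801 >1
So |R|<1 on (-2.2222, 0).

z∈(-2.2222,0).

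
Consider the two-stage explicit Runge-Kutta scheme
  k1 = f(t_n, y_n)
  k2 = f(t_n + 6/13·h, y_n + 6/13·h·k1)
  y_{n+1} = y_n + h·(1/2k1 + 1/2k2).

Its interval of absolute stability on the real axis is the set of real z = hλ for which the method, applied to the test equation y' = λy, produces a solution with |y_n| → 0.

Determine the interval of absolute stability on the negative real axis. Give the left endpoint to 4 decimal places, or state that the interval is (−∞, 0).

z∈(-4.3333,0).

Set f=λy, z=hλ:
  k1=λy_n ⇒ h·k1=z·y_n;  k2=λ(1+6/13z)y_n ⇒ h·k2=z(1+6/13z)y_n
  y_{n+1}/y_n = 1 + 1/2z + 1/2z(1+6/13z) = 1 + z + 3/13z²
  so R(z) = 1 + z + 3/13z².

Need |R(x)|<1, x<0.
x=-1.16: |R|=0.1505
R=1: x+3/13x²=0 ⇒ x=−13/3=-4.3333; min R=1−1/(4·3/13)=-0.0833>−1
Confirm numerically:
  x=-4.109: |R|=0.78728 <1
  x=-2.836: |R|=0.02005 <1
  x=-2.229: |R|=0.08244 <1
  x=-4.771: |R|=1.48187 >1
  x=-4.719: |R|=1.41999 >1
  x=-4.636: |R|=1.32381 >1
Interval (-4.3333, 0).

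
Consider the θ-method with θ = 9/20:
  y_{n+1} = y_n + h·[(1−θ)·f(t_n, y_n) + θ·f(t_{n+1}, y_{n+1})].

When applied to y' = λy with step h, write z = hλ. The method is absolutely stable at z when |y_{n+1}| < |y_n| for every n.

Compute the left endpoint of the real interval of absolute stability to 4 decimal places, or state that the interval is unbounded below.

On y'=λy, z=hλ:
  y_{n+1} = y_n + z·[11/20·y_n + 9/20·y_{n+1}] ⇒ (1 − 9/20z)y_{n+1} = (1 + 11/20z)y_n
  Hence R(z) = (1 + 11/20z)/(1 − 9/20z).

Solve |R(x)|<1 on ℝ⁻.
x=-1.31: |R|=0.1758
R=−1: 1+11/20x = −1+9/20x ⇒ -1/10x=2 ⇒ x=2/(-1/10)=-20.0000
Confirm numerically:
  x=-17.715: |R|=0.97453 <1
  x=-17.570: |R|=0.97272 <1
  x=-10.973: |R|=0.84798 <1
  x=-20.590: |R|=1.00575 >1
  x=-20.062: |R|=1.00062 >1
So |R|<1 on (-20.0000, 0).

z* = -20.0000.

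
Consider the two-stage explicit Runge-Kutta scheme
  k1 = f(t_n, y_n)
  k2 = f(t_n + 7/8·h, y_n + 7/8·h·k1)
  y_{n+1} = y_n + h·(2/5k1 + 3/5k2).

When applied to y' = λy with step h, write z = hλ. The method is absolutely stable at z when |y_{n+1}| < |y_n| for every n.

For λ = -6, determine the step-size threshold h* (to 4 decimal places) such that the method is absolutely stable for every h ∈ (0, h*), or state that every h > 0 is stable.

With y'=λy (z=hλ):
  k1=λy_n ⇒ h·k1=z·y_n;  k2=λ(1+7/8z)y_n ⇒ h·k2=z(1+7/8z)y_n
  y_{n+1}/y_n = 1 + 2/5z + 3/5z(1+7/8z) = 1 + z + 21/40z²
  ⇒ R(z) = 1 + z + 21/40z².

Need |R(x)|<1, x<0.
x=-1.34: |R|=0.6027
R=1: x+21/40x²=0 ⇒ x=−40/21=-1.9048; min R=1−1/(4·21/40)=0.5238>−1
Confirm numerically:
  x=-1.848: |R|=0.94493 <1
  x=-1.649: |R|=0.77858 <1
  x=-1.147: |R|=0.54369 <1
  x=-0.819: |R|=0.53315 <1
  x=-2.298: |R|=1.47442 >1
  x=-1.957: |R|=1.05367 >1
Interval (-1.9048, 0).

(-1.9048,0); λ=-6 ⇒ h* = (40/21)/6 = 0.3175.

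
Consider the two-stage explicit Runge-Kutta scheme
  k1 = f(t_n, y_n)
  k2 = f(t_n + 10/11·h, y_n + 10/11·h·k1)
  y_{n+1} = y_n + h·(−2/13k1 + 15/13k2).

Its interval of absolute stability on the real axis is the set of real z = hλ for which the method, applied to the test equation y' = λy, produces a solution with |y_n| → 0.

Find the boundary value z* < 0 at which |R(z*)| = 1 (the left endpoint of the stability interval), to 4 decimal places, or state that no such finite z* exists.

z* = -0.9533.

Test eqn y'=λy, z=hλ:
  k1=λy_n ⇒ h·k1=z·y_n;  k2=λ(1+10/11z)y_n ⇒ h·k2=z(1+10/11z)y_n
  y_{n+1}/y_n = 1 − 2/13z + 15/13z(1+10/11z) = 1 + z + 150/143z²
  R(z) = 1 + z + 150/143z².

Need |R(x)|<1, x<0.
x=-1.01: |R|=1.0600
R=1: x+150/143x²=0 ⇒ x=−143/150=-0.9533; min R=1−1/(4·150/143)=0.7617>−1
Confirm numerically:
  x=-0.865: |R|=0.91985 <1
  x=-0.826: |R|=0.88967 <1
  x=-0.661: |R|=0.79731 <1
  x=-0.406: |R|=0.76690 <1
  x=-1.344: |R|=1.55076 >1
  x=-0.992: |R|=1.04023 >1
Interval (-0.9533, 0).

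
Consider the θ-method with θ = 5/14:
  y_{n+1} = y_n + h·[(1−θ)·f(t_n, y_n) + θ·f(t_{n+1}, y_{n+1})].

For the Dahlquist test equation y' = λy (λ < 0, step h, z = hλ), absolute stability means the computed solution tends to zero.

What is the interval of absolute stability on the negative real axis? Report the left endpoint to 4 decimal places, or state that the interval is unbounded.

With y'=λy (z=hλ):
  y_{n+1} = y_n + z·[9/14·y_n + 5/14·y_{n+1}] ⇒ (1 − 5/14z)y_{n+1} = (1 + 9/14z)y_n
  Hence R(z) = (1 + 9/14z)/(1 − 5/14z).

Need |R(x)|<1, x<0.
x=-1.63: |R|=0.0302
R=−1: 1+9/14x = −1+5/14x ⇒ -2/7x=2 ⇒ x=2/(-2/7)=-7.0000
Confirm numerically:
  x=-6.764: |R|=0.98026 <1
  x=-6.167: |R|=0.92568 <1
  x=-4.855: |R|=0.77583 <1
  x=-4.548: |R|=0.73304 <1
  x=-7.508: |R|=1.03943 >1
  x=-7.366: |R|=1.02880 >1
Interval (-7.0000, 0).

(-7.0000, 0).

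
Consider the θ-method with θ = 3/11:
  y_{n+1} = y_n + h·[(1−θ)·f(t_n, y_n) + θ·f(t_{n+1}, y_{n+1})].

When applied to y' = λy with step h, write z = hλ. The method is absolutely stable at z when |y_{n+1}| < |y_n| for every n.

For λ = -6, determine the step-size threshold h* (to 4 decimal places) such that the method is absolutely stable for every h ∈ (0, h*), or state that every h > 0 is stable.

On y'=λy, z=hλ:
  y_{n+1} = y_n + z·[8/11·y_n + 3/11·y_{n+1}] ⇒ (1 − 3/11z)y_{n+1} = (1 + 8/11z)y_n
  Hence R(z) = (1 + 8/11z)/(1 − 3/11z).

Find x<0 with |R(x)|<1.
x=-0.3: |R|=0.7227
R=−1: 1+8/11x = −1+3/11x ⇒ -5/11x=2 ⇒ x=2/(-5/11)=-4.4000
Confirm numerically:
  x=-3.135: |R|=0.69003 <1
  x=-2.891: |R|=0.61648 <1
  x=-2.601: |R|=0.52162 <1
  x=-4.571: |R|=1.03460 >1
  x=-4.476: |R|=1.01556 >1
Stable set (-4.4000, 0).

(-4.4000,0); λ=-6 ⇒ h* = (22/5)/6 = 0.7333.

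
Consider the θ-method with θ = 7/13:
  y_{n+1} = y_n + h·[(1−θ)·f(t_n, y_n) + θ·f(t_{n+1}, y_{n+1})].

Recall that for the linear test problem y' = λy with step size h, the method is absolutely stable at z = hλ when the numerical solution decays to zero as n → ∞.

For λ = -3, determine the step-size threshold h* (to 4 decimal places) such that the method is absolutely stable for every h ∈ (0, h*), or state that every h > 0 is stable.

unbounded; (−∞, 0). Any h>0 works for λ=-3.

With y'=λy (z=hλ):
  y_{n+1} = y_n + z·[6/13·y_n + 7/13·y_{n+1}] ⇒ (1 − 7/13z)y_{n+1} = (1 + 6/13z)y_n
  ⇒ R(z) = (1 + 6/13z)/(1 − 7/13z).

Solve |R(x)|<1 on ℝ⁻.
x=-1.43: |R|=0.1921
x=-2: |R|=0.0370
x=-10: |R|=0.5663
x=-100: |R|=0.8233
θ=7/13≥1/2 ⇒ |1+6/13x|<|1−7/13x| ∀x<0 ⇒ unbounded interval.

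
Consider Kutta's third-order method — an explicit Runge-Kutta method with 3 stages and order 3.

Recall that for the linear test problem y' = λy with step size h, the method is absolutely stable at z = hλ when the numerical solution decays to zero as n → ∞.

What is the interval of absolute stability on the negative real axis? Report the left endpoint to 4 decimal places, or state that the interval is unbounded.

z∈(-2.5127,0).

Set f=λy, z=hλ:
  order 3, 3-stage ⇒ R(z)=1+z+z^2/2+z^3/6
  (e.g. R(-1.69)=-0.06642, |R|=0.06642)

Find x<0 with |R(x)|<1.
x=-1.69: |R|=0.0664
|R(-2.27)|=0.6431 |R(-1.8)|=0.1520 |R(-0.72)|=0.4770
Bisect:
  x_lo=-2.9487 |R|=1.8743  x_hi=-0.2655 |R|=0.7666
  mid=-1.60711 |R|=0.00752 →hi
  mid=-2.27790 |R|=0.65342 →hi
  mid=-2.61329 |R|=1.17313 →lo
  mid=-2.44559 |R|=0.89295 →hi
  mid=-2.52944 |R|=1.02767 →lo
  mid=-2.48752 |R|=0.95900 →hi
  mid=-2.50848 |R|=0.99300 →hi
  ...
  [-2.51290,-2.51274] ⇒ x*=-2.5127
Stable set (-2.5127, 0).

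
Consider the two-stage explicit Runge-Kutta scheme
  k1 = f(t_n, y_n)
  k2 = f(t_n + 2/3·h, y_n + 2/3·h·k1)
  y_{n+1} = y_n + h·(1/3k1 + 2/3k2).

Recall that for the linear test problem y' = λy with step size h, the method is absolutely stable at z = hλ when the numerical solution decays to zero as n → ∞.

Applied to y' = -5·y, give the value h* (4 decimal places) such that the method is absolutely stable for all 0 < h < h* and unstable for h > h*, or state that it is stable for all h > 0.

(-2.2500,0); λ=-5 ⇒ h* = (9/4)/5 = 0.4500.

Set f=λy, z=hλ:
  k1=λy_n ⇒ h·k1=z·y_n;  k2=λ(1+2/3z)y_n ⇒ h·k2=z(1+2/3z)y_n
  y_{n+1}/y_n = 1 + 1/3z + 2/3z(1+2/3z) = 1 + z + 4/9z²
  R(z) = 1 + z + 4/9z².

Need |R(x)|<1, x<0.
x=-0.37: |R|=0.6908
R=1: x+4/9x²=0 ⇒ x=−9/4=-2.2500; min R=1−1/(4·4/9)=0.4375>−1
Confirm numerically:
  x=-1.899: |R|=0.70376 <1
  x=-1.587: |R|=0.53236 <1
  x=-1.564: |R|=0.52315 <1
  x=-1.180: |R|=0.43884 <1
  x=-2.596: |R|=1.39921 >1
  x=-2.482: |R|=1.25592 >1
Stable set (-2.2500, 0).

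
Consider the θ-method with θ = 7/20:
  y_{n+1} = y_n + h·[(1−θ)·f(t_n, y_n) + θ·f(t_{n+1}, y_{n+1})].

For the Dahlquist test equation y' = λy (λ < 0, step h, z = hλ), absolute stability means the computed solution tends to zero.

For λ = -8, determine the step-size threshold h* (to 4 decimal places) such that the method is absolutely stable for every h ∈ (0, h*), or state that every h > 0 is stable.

(-6.6667,0); λ=-8 ⇒ h* = (20/3)/8 = 0.8333.

Set f=λy, z=hλ:
  y_{n+1} = y_n + z·[13/20·y_n + 7/20·y_{n+1}] ⇒ (1 − 7/20z)y_{n+1} = (1 + 13/20z)y_n
  Hence R(z) = (1 + 13/20z)/(1 − 7/20z).

Boundary: |R(x)|=1, x<0.
x=-0.53: |R|=0.5529
R=−1: 1+13/20x = −1+7/20x ⇒ -3/10x=2 ⇒ x=2/(-3/10)=-6.6667
Confirm numerically:
  x=-5.596: |R|=0.89144 <1
  x=-4.553: |R|=0.75551 <1
  x=-4.291: |R|=0.71513 <1
  x=-3.378: |R|=0.54791 <1
  x=-6.775: |R|=1.00964 >1
  x=-6.750: |R|=1.00743 >1
Stable set (-6.6667, 0).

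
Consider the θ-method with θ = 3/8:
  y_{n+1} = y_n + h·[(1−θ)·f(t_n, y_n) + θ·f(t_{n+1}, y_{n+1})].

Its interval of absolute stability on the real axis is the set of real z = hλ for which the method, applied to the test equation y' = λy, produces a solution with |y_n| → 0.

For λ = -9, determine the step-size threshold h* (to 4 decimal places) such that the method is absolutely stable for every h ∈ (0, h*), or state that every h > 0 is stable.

(-8.0000,0); λ=-9 ⇒ h* = (8)/9 = 0.8889.

On y'=λy, z=hλ:
  y_{n+1} = y_n + z·[5/8·y_n + 3/8·y_{n+1}] ⇒ (1 − 3/8z)y_{n+1} = (1 + 5/8z)y_n
  ⇒ R(z) = (1 + 5/8z)/(1 − 3/8z).

Boundary: |R(x)|=1, x<0.
x=-1.64: |R|=0.0155
R=−1: 1+5/8x = −1+3/8x ⇒ -1/4x=2 ⇒ x=2/(-1/4)=-8.0000
Confirm numerically:
  x=-5.027: |R|=0.74239 <1
  x=-4.455: |R|=0.66815 <1
  x=-3.793: |R|=0.56582 <1
  x=-8.507: |R|=1.03025 >1
  x=-8.328: |R|=1.01989 >1
  x=-8.138: |R|=1.00851 >1
Stable set (-8.0000, 0).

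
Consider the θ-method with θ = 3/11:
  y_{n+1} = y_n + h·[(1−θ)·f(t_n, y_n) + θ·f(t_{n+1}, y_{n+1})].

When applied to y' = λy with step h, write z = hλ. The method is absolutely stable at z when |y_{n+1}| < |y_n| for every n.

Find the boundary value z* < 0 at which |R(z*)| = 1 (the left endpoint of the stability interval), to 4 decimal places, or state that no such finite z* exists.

Test eqn y'=λy, z=hλ:
  y_{n+1} = y_n + z·[8/11·y_n + 3/11·y_{n+1}] ⇒ (1 − 3/11z)y_{n+1} = (1 + 8/11z)y_n
  so R(z) = (1 + 8/11z)/(1 − 3/11z).

Find x<0 with |R(x)|<1.
x=-0.51: |R|=0.5523
R=−1: 1+8/11x = −1+3/11x ⇒ -5/11x=2 ⇒ x=2/(-5/11)=-4.4000
Confirm numerically:
  x=-3.452: |R|=0.77805 <1
  x=-2.821: |R|=0.59436 <1
  x=-2.561: |R|=0.50784 <1
  x=-4.706: |R|=1.06091 >1
  x=-4.483: |R|=1.01697 >1
Interval (-4.4000, 0).

z* = -4.4000.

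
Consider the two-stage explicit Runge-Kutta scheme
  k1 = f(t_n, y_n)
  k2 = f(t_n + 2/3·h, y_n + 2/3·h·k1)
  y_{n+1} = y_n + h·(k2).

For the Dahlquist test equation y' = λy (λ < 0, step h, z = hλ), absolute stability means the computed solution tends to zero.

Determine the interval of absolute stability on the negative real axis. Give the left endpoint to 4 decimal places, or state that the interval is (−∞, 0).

Set f=λy, z=hλ:
  k1=λy_n ⇒ h·k1=z·y_n;  k2=λ(1+2/3z)y_n ⇒ h·k2=z(1+2/3z)y_n
  y_{n+1}/y_n = 1 + z(1+2/3z) = 1 + z + 2/3z²
  Hence R(z) = 1 + z + 2/3z².

Need |R(x)|<1, x<0.
x=-1.75: |R|=1.2917
R=1: x+2/3x²=0 ⇒ x=−3/2=-1.5000; min R=1−1/(4·2/3)=0.6250>−1
Confirm numerically:
  x=-1.350: |R|=0.86500 <1
  x=-1.321: |R|=0.84236 <1
  x=-1.086: |R|=0.70026 <1
  x=-1.807: |R|=1.36983 >1
  x=-1.622: |R|=1.13192 >1
  x=-1.559: |R|=1.06132 >1
Interval (-1.5000, 0).

z∈(-1.5000,0).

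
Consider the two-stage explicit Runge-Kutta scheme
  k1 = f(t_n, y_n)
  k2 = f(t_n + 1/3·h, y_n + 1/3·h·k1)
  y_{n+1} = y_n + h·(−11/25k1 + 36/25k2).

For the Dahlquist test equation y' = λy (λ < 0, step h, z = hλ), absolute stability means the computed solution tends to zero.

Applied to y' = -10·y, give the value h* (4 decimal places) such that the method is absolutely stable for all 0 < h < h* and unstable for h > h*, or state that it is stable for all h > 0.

With y'=λy (z=hλ):
  k1=λy_n ⇒ h·k1=z·y_n;  k2=λ(1+1/3z)y_n ⇒ h·k2=z(1+1/3z)y_n
  y_{n+1}/y_n = 1 − 11/25z + 36/25z(1+1/3z) = 1 + z + 12/25z²
  ⇒ R(z) = 1 + z + 12/25z².

Solve |R(x)|<1 on ℝ⁻.
x=-1.37: |R|=0.5309
R=1: x+12/25x²=0 ⇒ x=−25/12=-2.0833; min R=1−1/(4·12/25)=0.4792>−1
Confirm numerically:
  x=-2.001: |R|=0.92092 <1
  x=-1.719: |R|=0.69938 <1
  x=-1.225: |R|=0.49530 <1
  x=-1.108: |R|=0.48128 <1
  x=-2.582: |R|=1.61803 >1
  x=-2.400: |R|=1.36480 >1
  x=-2.281: |R|=1.21642 >1
Stable set (-2.0833, 0).

(-2.0833,0); λ=-10 ⇒ h* = (25/12)/10 = 0.2083.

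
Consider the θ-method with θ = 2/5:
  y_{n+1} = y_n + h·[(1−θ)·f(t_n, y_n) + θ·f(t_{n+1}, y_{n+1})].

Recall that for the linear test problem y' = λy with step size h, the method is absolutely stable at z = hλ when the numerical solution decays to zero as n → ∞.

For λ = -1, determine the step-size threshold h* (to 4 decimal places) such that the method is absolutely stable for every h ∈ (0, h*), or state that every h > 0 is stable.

(-10.0000,0); λ=-1 ⇒ h* = (10)/1 = 10.0000.

On y'=λy, z=hλ:
  y_{n+1} = y_n + z·[3/5·y_n + 2/5·y_{n+1}] ⇒ (1 − 2/5z)y_{n+1} = (1 + 3/5z)y_n
  so R(z) = (1 + 3/5z)/(1 − 2/5z).

Find x<0 with |R(x)|<1.
x=-1.43: |R|=0.0903
R=−1: 1+3/5x = −1+2/5x ⇒ -1/5x=2 ⇒ x=2/(-1/5)=-10.0000
Confirm numerically:
  x=-7.510: |R|=0.87562 <1
  x=-6.145: |R|=0.77704 <1
  x=-5.813: |R|=0.74817 <1
  x=-4.524: |R|=0.61019 <1
  x=-10.433: |R|=1.01674 >1
  x=-10.156: |R|=1.00616 >1
Stable set (-10.0000, 0).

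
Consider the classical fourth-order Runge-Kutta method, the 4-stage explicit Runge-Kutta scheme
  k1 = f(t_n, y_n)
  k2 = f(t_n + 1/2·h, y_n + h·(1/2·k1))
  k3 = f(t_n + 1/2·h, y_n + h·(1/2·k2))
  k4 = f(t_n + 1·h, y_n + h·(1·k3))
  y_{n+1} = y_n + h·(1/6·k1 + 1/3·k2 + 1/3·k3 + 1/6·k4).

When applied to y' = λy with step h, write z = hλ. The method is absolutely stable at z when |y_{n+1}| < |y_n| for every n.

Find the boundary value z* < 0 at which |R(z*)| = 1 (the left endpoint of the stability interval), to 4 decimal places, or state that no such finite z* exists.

left endpoint -2.7853.

On y'=λy, z=hλ:
  order 4, 4-stage ⇒ R(z)=1+z+z^2/2+z^3/6+z^4/24
  (e.g. R(-1.5)=0.27344, |R|=0.27344)

Need |R(x)|<1, x<0.
x=-1.5: |R|=0.2734
|R(-1.53)|=0.2718 |R(-1.01)|=0.3717 |R(-0.58)|=0.5604
Bisect:
  x_lo=-3.1153 |R|=1.6227  x_hi=-0.2345 |R|=0.7909
  mid=-1.67492 |R|=0.27255 →hi
  mid=-2.39511 |R|=0.55439 →hi
  mid=-2.75520 |R|=0.95557 →hi
  mid=-2.93525 |R|=1.25065 →lo
  mid=-2.84522 |R|=1.09418 →lo
  mid=-2.80021 |R|=1.02273 →lo
  mid=-2.77771 |R|=0.98862 →hi
  mid=-2.78896 |R|=1.00554 →lo
  mid=-2.78333 |R|=0.99705 →hi
  ...
  [-2.78544,-2.78527] ⇒ x*=-2.7853
Interval (-2.7853, 0).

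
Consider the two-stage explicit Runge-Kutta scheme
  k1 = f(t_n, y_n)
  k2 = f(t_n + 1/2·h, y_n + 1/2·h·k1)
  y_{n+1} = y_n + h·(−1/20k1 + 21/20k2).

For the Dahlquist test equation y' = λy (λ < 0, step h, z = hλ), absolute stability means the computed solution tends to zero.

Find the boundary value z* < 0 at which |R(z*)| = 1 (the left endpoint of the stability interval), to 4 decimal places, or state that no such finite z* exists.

Set f=λy, z=hλ:
  k1=λy_n ⇒ h·k1=z·y_n;  k2=λ(1+1/2z)y_n ⇒ h·k2=z(1+1/2z)y_n
  y_{n+1}/y_n = 1 − 1/20z + 21/20z(1+1/2z) = 1 + z + 21/40z²
  R(z) = 1 + z + 21/40z².

Need |R(x)|<1, x<0.
x=-0.5: |R|=0.6312
R=1: x+21/40x²=0 ⇒ x=−40/21=-1.9048; min R=1−1/(4·21/40)=0.5238>−1
Confirm numerically:
  x=-1.407: |R|=0.63232 <1
  x=-1.180: |R|=0.55101 <1
  x=-0.950: |R|=0.52381 <1
  x=-2.248: |R|=1.40509 >1
  x=-2.187: |R|=1.32406 >1
Stable set (-1.9048, 0).

left endpoint -1.9048.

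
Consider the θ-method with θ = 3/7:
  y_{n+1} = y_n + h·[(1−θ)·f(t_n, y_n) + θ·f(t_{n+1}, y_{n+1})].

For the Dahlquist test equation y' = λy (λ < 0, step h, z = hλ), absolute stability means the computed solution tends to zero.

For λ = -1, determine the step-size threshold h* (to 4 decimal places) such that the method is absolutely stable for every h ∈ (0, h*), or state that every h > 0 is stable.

(-14.0000,0); λ=-1 ⇒ h* = (14)/1 = 14.0000.

With y'=λy (z=hλ):
  y_{n+1} = y_n + z·[4/7·y_n + 3/7·y_{n+1}] ⇒ (1 − 3/7z)y_{n+1} = (1 + 4/7z)y_n
  R(z) = (1 + 4/7z)/(1 − 3/7z).

Need |R(x)|<1, x<0.
x=-1.16: |R|=0.2252
R=−1: 1+4/7x = −1+3/7x ⇒ -1/7x=2 ⇒ x=2/(-1/7)=-14.0000
Confirm numerically:
  x=-11.789: |R|=0.94781 <1
  x=-11.719: |R|=0.94589 <1
  x=-8.262: |R|=0.81948 <1
  x=-7.791: |R|=0.79558 <1
  x=-14.585: |R|=1.01153 >1
  x=-14.252: |R|=1.00506 >1
  x=-14.095: |R|=1.00193 >1
Interval (-14.0000, 0).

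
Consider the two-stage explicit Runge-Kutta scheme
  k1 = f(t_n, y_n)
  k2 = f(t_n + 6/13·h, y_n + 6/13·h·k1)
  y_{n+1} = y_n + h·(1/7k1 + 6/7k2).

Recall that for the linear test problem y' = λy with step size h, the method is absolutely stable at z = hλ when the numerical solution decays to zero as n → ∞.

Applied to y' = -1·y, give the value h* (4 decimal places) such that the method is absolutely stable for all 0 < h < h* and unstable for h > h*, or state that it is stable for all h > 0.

On y'=λy, z=hλ:
  k1=λy_n ⇒ h·k1=z·y_n;  k2=λ(1+6/13z)y_n ⇒ h·k2=z(1+6/13z)y_n
  y_{n+1}/y_n = 1 + 1/7z + 6/7z(1+6/13z) = 1 + z + 36/91z²
  Hence R(z) = 1 + z + 36/91z².

Solve |R(x)|<1 on ℝ⁻.
x=-0.74: |R|=0.4766
R=1: x+36/91x²=0 ⇒ x=−91/36=-2.5278; min R=1−1/(4·36/91)=0.3681>−1
Confirm numerically:
  x=-1.895: |R|=0.52563 <1
  x=-1.489: |R|=0.38810 <1
  x=-1.268: |R|=0.36806 <1
  x=-3.023: |R|=1.59224 >1
  x=-3.002: |R|=1.56319 >1
So |R|<1 on (-2.5278, 0).

(-2.5278,0); λ=-1 ⇒ h* = (91/36)/1 = 2.5278.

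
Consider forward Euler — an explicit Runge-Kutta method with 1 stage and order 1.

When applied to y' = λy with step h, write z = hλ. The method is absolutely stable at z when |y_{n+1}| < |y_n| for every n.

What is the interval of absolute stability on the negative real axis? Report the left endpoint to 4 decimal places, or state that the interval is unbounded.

z∈(-2.0000,0).

On y'=λy, z=hλ:
  order 1, 1-stage ⇒ R(z)=1+z
  (e.g. R(-1.41)=-0.41000, |R|=0.41000)

Need |R(x)|<1, x<0.
x=-1.41: |R|=0.4100
|R(-1.45)|=0.4500 |R(-0.96)|=0.0400 |R(-0.94)|=0.0600
Bisect:
  x_lo=-2.5977 |R|=1.5977  x_hi=-0.1603 |R|=0.8397
  mid=-1.37897 |R|=0.37897 →hi
  mid=-1.98832 |R|=0.98832 →hi
  mid=-2.29300 |R|=1.29300 →lo
  mid=-2.14066 |R|=1.14066 →lo
  mid=-2.06449 |R|=1.06449 →lo
  mid=-2.02641 |R|=1.02641 →lo
  mid=-2.00737 |R|=1.00737 →lo
  mid=-1.99784 |R|=0.99784 →hi
  mid=-2.00261 |R|=1.00261 →lo
  mid=-2.00023 |R|=1.00023 →lo
  ...
  [-2.00008,-1.99993] ⇒ x*=-2.0000
Interval (-2.0000, 0).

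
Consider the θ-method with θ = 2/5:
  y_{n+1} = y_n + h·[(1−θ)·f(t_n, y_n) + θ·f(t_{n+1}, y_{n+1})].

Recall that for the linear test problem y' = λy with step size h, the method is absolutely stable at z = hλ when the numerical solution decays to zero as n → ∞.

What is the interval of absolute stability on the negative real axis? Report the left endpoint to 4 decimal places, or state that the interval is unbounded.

Test eqn y'=λy, z=hλ:
  y_{n+1} = y_n + z·[3/5·y_n + 2/5·y_{n+1}] ⇒ (1 − 2/5z)y_{n+1} = (1 + 3/5z)y_n
  so R(z) = (1 + 3/5z)/(1 − 2/5z).

Find x<0 with |R(x)|<1.
x=-1.57: |R|=0.0356
R=−1: 1+3/5x = −1+2/5x ⇒ -1/5x=2 ⇒ x=2/(-1/5)=-10.0000
Confirm numerically:
  x=-8.576: |R|=0.93572 <1
  x=-4.696: |R|=0.63146 <1
  x=-4.575: |R|=0.61661 <1
  x=-4.491: |R|=0.60599 <1
  x=-10.479: |R|=1.01845 >1
  x=-10.339: |R|=1.01320 >1
Stable set (-10.0000, 0).

(-10.0000, 0).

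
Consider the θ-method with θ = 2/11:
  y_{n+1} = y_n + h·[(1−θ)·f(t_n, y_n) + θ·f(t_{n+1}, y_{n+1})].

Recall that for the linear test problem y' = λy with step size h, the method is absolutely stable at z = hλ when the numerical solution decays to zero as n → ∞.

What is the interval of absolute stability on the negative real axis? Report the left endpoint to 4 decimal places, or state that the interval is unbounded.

Set f=λy, z=hλ:
  y_{n+1} = y_n + z·[9/11·y_n + 2/11·y_{n+1}] ⇒ (1 − 2/11z)y_{n+1} = (1 + 9/11z)y_n
  R(z) = (1 + 9/11z)/(1 − 2/11z).

Boundary: |R(x)|=1, x<0.
x=-1.02: |R|=0.1396
R=−1: 1+9/11x = −1+2/11x ⇒ -7/11x=2 ⇒ x=2/(-7/11)=-3.1429
Confirm numerically:
  x=-3.116: |R|=0.98909 <1
  x=-2.578: |R|=0.75526 <1
  x=-2.353: |R|=0.64797 <1
  x=-1.864: |R|=0.39218 <1
  x=-3.393: |R|=1.09845 >1
  x=-3.384: |R|=1.09500 >1
  x=-3.290: |R|=1.05859 >1
Stable set (-3.1429, 0).

z∈(-3.1429,0).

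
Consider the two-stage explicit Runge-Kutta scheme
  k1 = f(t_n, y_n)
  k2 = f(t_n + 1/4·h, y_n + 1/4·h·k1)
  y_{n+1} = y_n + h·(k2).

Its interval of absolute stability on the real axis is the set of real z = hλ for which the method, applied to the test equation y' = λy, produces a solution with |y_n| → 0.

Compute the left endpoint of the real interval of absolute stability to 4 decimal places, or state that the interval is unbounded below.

Set f=λy, z=hλ:
  k1=λy_n ⇒ h·k1=z·y_n;  k2=λ(1+1/4z)y_n ⇒ h·k2=z(1+1/4z)y_n
  y_{n+1}/y_n = 1 + z(1+1/4z) = 1 + z + 1/4z²
  so R(z) = 1 + z + 1/4z².

Boundary: |R(x)|=1, x<0.
x=-0.61: |R|=0.4830
R=1: x+1/4x²=0 ⇒ x=−4=-4.0000; min R=1−1/(4·1/4)=0.0000>−1
Confirm numerically:
  x=-2.991: |R|=0.24552 <1
  x=-2.442: |R|=0.04884 <1
  x=-1.853: |R|=0.00540 <1
  x=-1.834: |R|=0.00689 <1
  x=-4.525: |R|=1.59391 >1
  x=-4.516: |R|=1.58256 >1
  x=-4.060: |R|=1.06090 >1
So |R|<1 on (-4.0000, 0).

z* = -4.0000.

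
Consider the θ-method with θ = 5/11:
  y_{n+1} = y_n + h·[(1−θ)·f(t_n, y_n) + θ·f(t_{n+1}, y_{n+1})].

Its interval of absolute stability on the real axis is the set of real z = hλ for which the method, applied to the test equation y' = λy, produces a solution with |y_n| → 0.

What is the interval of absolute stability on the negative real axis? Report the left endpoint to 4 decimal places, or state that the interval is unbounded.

With y'=λy (z=hλ):
  y_{n+1} = y_n + z·[6/11·y_n + 5/11·y_{n+1}] ⇒ (1 − 5/11z)y_{n+1} = (1 + 6/11z)y_n
  R(z) = (1 + 6/11z)/(1 − 5/11z).

Find x<0 with |R(x)|<1.
x=-1.49: |R|=0.1117
R=−1: 1+6/11x = −1+5/11x ⇒ -1/11x=2 ⇒ x=2/(-1/11)=-22.0000
Confirm numerically:
  x=-21.235: |R|=0.99347 <1
  x=-15.448: |R|=0.92575 <1
  x=-11.562: |R|=0.84831 <1
  x=-22.432: |R|=1.00351 >1
  x=-22.128: |R|=1.00105 >1
  x=-22.126: |R|=1.00104 >1
So |R|<1 on (-22.0000, 0).

z∈(-22.0000,0).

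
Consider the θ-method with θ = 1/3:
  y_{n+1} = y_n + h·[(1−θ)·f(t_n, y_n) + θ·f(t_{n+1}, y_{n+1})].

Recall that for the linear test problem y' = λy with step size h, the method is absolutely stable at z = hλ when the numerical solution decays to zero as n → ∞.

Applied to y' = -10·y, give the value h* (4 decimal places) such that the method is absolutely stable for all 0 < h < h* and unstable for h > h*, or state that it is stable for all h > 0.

Test eqn y'=λy, z=hλ:
  y_{n+1} = y_n + z·[2/3·y_n + 1/3·y_{n+1}] ⇒ (1 − 1/3z)y_{n+1} = (1 + 2/3z)y_n
  R(z) = (1 + 2/3z)/(1 − 1/3z).

Solve |R(x)|<1 on ℝ⁻.
x=-1.02: |R|=0.2388
R=−1: 1+2/3x = −1+1/3x ⇒ -1/3x=2 ⇒ x=2/(-1/3)=-6.0000
Confirm numerically:
  x=-5.339: |R|=0.92073 <1
  x=-5.089: |R|=0.88738 <1
  x=-4.525: |R|=0.80399 <1
  x=-3.217: |R|=0.55236 <1
  x=-6.238: |R|=1.02576 >1
  x=-6.214: |R|=1.02323 >1
  x=-6.176: |R|=1.01918 >1
Stable set (-6.0000, 0).

(-6.0000,0); λ=-10 ⇒ h* = (6)/10 = 0.6000.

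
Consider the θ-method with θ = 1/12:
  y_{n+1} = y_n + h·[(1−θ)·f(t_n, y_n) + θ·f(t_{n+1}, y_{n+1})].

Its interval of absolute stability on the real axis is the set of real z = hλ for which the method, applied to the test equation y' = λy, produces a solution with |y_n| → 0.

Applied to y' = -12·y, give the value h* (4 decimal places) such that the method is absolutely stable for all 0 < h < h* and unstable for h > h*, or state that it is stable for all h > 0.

On y'=λy, z=hλ:
  y_{n+1} = y_n + z·[11/12·y_n + 1/12·y_{n+1}] ⇒ (1 − 1/12z)y_{n+1} = (1 + 11/12z)y_n
  so R(z) = (1 + 11/12z)/(1 − 1/12z).

Need |R(x)|<1, x<0.
x=-0.75: |R|=0.2941
R=−1: 1+11/12x = −1+1/12x ⇒ -5/6x=2 ⇒ x=2/(-5/6)=-2.4000
Confirm numerically:
  x=-1.801: |R|=0.56597 <1
  x=-1.522: |R|=0.35069 <1
  x=-1.165: |R|=0.06191 <1
  x=-2.843: |R|=1.29846 >1
  x=-2.701: |R|=1.20475 >1
So |R|<1 on (-2.4000, 0).

(-2.4000,0); λ=-12 ⇒ h* = (12/5)/12 = 0.2000.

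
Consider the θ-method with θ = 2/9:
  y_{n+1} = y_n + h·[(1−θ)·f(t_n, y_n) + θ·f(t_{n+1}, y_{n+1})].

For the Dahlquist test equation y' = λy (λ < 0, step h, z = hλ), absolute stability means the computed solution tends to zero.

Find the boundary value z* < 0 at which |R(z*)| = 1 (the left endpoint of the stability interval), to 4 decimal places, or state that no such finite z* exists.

z* = -3.6000.

On y'=λy, z=hλ:
  y_{n+1} = y_n + z·[7/9·y_n + 2/9·y_{n+1}] ⇒ (1 − 2/9z)y_{n+1} = (1 + 7/9z)y_n
  R(z) = (1 + 7/9z)/(1 − 2/9z).

Find x<0 with |R(x)|<1.
x=-0.64: |R|=0.4397
R=−1: 1+7/9x = −1+2/9x ⇒ -5/9x=2 ⇒ x=2/(-5/9)=-3.6000
Confirm numerically:
  x=-2.570: |R|=0.63579 <1
  x=-2.431: |R|=0.57834 <1
  x=-2.226: |R|=0.48930 <1
  x=-4.076: |R|=1.13876 >1
  x=-3.946: |R|=1.10242 >1
  x=-3.643: |R|=1.01320 >1
Interval (-3.6000, 0).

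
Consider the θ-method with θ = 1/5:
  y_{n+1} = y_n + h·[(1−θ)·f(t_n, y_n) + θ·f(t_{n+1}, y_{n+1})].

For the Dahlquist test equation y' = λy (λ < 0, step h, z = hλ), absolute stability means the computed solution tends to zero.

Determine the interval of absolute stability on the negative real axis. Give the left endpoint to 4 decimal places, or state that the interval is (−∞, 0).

z∈(-3.3333,0).

Set f=λy, z=hλ:
  y_{n+1} = y_n + z·[4/5·y_n + 1/5·y_{n+1}] ⇒ (1 − 1/5z)y_{n+1} = (1 + 4/5z)y_n
  R(z) = (1 + 4/5z)/(1 − 1/5z).

Find x<0 with |R(x)|<1.
x=-1.54: |R|=0.1774
R=−1: 1+4/5x = −1+1/5x ⇒ -3/5x=2 ⇒ x=2/(-3/5)=-3.3333
Confirm numerically:
  x=-2.605: |R|=0.71269 <1
  x=-2.446: |R|=0.64249 <1
  x=-1.897: |R|=0.37524 <1
  x=-3.923: |R|=1.19825 >1
  x=-3.798: |R|=1.15845 >1
  x=-3.454: |R|=1.04282 >1
Stable set (-3.3333, 0).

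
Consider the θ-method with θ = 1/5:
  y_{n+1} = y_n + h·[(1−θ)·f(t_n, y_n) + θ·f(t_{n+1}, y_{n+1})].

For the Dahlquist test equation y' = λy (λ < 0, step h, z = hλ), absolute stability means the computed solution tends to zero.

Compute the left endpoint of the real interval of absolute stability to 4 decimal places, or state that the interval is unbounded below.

z* = -3.3333.

On y'=λy, z=hλ:
  y_{n+1} = y_n + z·[4/5·y_n + 1/5·y_{n+1}] ⇒ (1 − 1/5z)y_{n+1} = (1 + 4/5z)y_n
  Hence R(z) = (1 + 4/5z)/(1 − 1/5z).

Solve |R(x)|<1 on ℝ⁻.
x=-1.76: |R|=0.3018
R=−1: 1+4/5x = −1+1/5x ⇒ -3/5x=2 ⇒ x=2/(-3/5)=-3.3333
Confirm numerically:
  x=-3.022: |R|=0.88357 <1
  x=-2.835: |R|=0.80919 <1
  x=-2.759: |R|=0.77794 <1
  x=-2.518: |R|=0.67465 <1
  x=-3.765: |R|=1.14775 >1
  x=-3.690: |R|=1.12313 >1
  x=-3.380: |R|=1.01671 >1
So |R|<1 on (-3.3333, 0).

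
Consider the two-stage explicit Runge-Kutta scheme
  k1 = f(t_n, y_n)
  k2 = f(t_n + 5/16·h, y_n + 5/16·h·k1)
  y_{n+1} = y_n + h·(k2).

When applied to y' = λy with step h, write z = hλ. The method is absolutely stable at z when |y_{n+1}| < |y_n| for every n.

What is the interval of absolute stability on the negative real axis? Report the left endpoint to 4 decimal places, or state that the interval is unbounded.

z∈(-3.2000,0).

With y'=λy (z=hλ):
  k1=λy_n ⇒ h·k1=z·y_n;  k2=λ(1+5/16z)y_n ⇒ h·k2=z(1+5/16z)y_n
  y_{n+1}/y_n = 1 + z(1+5/16z) = 1 + z + 5/16z²
  R(z) = 1 + z + 5/16z².

Need |R(x)|<1, x<0.
x=-0.98: |R|=0.3201
R=1: x+5/16x²=0 ⇒ x=−16/5=-3.2000; min R=1−1/(4·5/16)=0.2000>−1
Confirm numerically:
  x=-2.956: |R|=0.77460 <1
  x=-1.912: |R|=0.23042 <1
  x=-1.715: |R|=0.20413 <1
  x=-1.691: |R|=0.20259 <1
  x=-3.638: |R|=1.49795 >1
  x=-3.309: |R|=1.11271 >1
  x=-3.226: |R|=1.02621 >1
Stable set (-3.2000, 0).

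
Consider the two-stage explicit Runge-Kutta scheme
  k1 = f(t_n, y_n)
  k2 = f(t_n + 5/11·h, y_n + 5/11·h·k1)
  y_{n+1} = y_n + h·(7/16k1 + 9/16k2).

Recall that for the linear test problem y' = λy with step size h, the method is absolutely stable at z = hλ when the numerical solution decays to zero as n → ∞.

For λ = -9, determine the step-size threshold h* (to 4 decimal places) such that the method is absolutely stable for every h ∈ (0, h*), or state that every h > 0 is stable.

(-3.9111,0); λ=-9 ⇒ h* = (176/45)/9 = 0.4346.

Set f=λy, z=hλ:
  k1=λy_n ⇒ h·k1=z·y_n;  k2=λ(1+5/11z)y_n ⇒ h·k2=z(1+5/11z)y_n
  y_{n+1}/y_n = 1 + 7/16z + 9/16z(1+5/11z) = 1 + z + 45/176z²
  so R(z) = 1 + z + 45/176z².

Need |R(x)|<1, x<0.
x=-0.92: |R|=0.2964
R=1: x+45/176x²=0 ⇒ x=−176/45=-3.9111; min R=1−1/(4·45/176)=0.0222>−1
Confirm numerically:
  x=-3.538: |R|=0.66248 <1
  x=-3.390: |R|=0.54832 <1
  x=-3.261: |R|=0.45795 <1
  x=-1.832: |R|=0.02613 <1
  x=-3.947: |R|=1.03622 >1
  x=-3.934: |R|=1.02302 >1
So |R|<1 on (-3.9111, 0).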